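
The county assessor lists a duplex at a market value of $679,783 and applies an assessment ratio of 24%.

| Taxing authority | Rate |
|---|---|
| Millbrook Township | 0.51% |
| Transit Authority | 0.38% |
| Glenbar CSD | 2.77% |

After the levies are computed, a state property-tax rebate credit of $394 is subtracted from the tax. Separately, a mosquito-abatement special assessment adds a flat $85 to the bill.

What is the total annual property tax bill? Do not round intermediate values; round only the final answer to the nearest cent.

Assessed value = $679,783 × 0.24 = $163,147.92
Millbrook Township: $163,147.92 × 0.0051 = $832.054392
Transit Authority: $163,147.92 × 0.0038 = $619.962096
Glenbar CSD: $163,147.92 × 0.0277 = $4,519.197384
Levies subtotal = $5,971.213872
After credit = $5,971.213872 − $394 = $5,577.213872
Total = $5,577.213872 + $85 = $5,662.213872

$5,662.21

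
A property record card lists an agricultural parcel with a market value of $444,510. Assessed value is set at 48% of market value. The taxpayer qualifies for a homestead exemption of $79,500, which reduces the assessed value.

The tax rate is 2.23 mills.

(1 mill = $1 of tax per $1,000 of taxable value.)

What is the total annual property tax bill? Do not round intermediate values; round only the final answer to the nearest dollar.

Assessed value = $444,510 × 0.48 = $213,364.8
Taxable value = $213,364.8 − $79,500 = $133,864.8
Tax = $133,864.8 × 0.00223 = $298.518504

$299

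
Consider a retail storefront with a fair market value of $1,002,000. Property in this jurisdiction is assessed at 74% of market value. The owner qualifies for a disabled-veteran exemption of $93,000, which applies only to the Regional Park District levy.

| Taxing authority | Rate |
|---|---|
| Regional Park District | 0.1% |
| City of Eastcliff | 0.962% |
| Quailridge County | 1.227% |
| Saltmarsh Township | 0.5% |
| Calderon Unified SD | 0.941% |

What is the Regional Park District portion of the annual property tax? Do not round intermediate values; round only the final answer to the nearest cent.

$648.48

Assessed value = $1,002,000 × 0.74 = $741,480
Regional Park District taxable value = $741,480 − $93,000 = $648,480
Regional Park District levy = $648,480 × 0.001 = $648.48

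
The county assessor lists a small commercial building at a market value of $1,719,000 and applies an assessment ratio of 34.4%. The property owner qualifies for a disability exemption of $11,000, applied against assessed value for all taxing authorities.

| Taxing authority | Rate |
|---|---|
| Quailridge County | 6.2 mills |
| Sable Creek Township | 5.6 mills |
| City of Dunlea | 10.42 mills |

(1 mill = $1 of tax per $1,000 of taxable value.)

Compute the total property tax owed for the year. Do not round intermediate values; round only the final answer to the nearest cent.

Assessed value = $1,719,000 × 0.344 = $591,336
Taxable value = $591,336 − $11,000 = $580,336
Quailridge County: $580,336 × 0.0062 = $3,598.0832
Sable Creek Township: $580,336 × 0.0056 = $3,249.8816
City of Dunlea: $580,336 × 0.01042 = $6,047.10112
Total = $3,598.0832 + $3,249.8816 + $6,047.10112 = $12,895.06592

$12,895.07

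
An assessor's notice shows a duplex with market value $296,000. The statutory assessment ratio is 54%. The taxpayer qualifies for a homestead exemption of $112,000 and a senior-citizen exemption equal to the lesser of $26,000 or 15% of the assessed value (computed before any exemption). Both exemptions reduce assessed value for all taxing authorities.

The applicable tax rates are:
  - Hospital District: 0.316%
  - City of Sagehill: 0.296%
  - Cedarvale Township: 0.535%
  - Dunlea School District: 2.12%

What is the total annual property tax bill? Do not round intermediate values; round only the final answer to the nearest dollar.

$780

Assessed value = $296,000 × 0.54 = $159,840
Senior-citizen exemption = min($26,000, 15% × $159,840) = min($26,000, $23,976) = $23,976 (percentage binds)
Taxable value = $159,840 − $112,000 − $23,976 = $23,864
Hospital District: $23,864 × 0.00316 = $75.41024
City of Sagehill: $23,864 × 0.00296 = $70.63744
Cedarvale Township: $23,864 × 0.00535 = $127.6724
Dunlea School District: $23,864 × 0.0212 = $505.9168
Total = $779.63688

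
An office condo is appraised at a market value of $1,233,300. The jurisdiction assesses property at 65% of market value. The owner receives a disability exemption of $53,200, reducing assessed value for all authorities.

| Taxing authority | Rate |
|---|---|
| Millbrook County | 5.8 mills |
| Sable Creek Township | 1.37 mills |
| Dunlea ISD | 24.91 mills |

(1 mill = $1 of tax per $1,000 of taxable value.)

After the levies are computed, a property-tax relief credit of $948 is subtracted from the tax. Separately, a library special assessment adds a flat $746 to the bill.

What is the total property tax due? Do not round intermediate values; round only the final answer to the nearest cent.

Assessed value = $1,233,300 × 0.65 = $801,645
Taxable value = $801,645 − $53,200 = $748,445
Millbrook County: $748,445 × 0.0058 = $4,340.981
Sable Creek Township: $748,445 × 0.00137 = $1,025.36965
Dunlea ISD: $748,445 × 0.02491 = $18,643.76495
Levies subtotal = $24,010.1156
After credit = $24,010.1156 − $948 = $23,062.1156
Total = $23,062.1156 + $746 = $23,808.1156

$23,808.12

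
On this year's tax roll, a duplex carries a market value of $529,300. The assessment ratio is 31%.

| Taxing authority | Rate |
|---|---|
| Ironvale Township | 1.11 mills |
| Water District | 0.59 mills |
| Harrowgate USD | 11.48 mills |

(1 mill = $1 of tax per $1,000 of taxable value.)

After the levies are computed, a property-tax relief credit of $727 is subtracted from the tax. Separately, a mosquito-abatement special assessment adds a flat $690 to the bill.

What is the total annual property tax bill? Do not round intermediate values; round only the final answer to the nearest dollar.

$2,126

Assessed value = $529,300 × 0.31 = $164,083
Ironvale Township: $164,083 × 0.00111 = $182.13213
Water District: $164,083 × 0.00059 = $96.80897
Harrowgate USD: $164,083 × 0.01148 = $1,883.67284
Levies subtotal = $2,162.61394
After credit = $2,162.61394 − $727 = $1,435.61394
Total = $1,435.61394 + $690 = $2,125.61394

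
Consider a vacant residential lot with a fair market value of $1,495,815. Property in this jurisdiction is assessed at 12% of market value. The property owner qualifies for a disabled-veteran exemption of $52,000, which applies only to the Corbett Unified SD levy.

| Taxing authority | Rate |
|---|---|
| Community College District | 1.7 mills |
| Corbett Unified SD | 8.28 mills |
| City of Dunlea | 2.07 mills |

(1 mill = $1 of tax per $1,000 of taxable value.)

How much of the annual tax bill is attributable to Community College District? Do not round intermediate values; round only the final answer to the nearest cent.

$305.15

Assessed value = $1,495,815 × 0.12 = $179,497.8
Community College District taxable value = $179,497.8 (exemption does not apply)
Community College District levy = $179,497.8 × 0.0017 = $305.14626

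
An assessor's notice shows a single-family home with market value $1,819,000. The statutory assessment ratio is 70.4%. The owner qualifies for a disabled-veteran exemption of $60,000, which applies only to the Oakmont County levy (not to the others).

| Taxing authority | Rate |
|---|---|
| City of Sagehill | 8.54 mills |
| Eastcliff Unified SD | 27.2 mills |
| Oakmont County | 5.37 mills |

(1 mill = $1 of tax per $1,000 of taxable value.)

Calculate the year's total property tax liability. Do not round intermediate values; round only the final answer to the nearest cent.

Assessed value = $1,819,000 × 0.704 = $1,280,576
City of Sagehill: $1,280,576 × 0.00854 = $10,936.11904
Eastcliff Unified SD: $1,280,576 × 0.0272 = $34,831.6672
Oakmont County: ($1,280,576 − $60,000) × 0.00537 = $1,220,576 × 0.00537 = $6,554.49312
Total = $52,322.27936

$52,322.28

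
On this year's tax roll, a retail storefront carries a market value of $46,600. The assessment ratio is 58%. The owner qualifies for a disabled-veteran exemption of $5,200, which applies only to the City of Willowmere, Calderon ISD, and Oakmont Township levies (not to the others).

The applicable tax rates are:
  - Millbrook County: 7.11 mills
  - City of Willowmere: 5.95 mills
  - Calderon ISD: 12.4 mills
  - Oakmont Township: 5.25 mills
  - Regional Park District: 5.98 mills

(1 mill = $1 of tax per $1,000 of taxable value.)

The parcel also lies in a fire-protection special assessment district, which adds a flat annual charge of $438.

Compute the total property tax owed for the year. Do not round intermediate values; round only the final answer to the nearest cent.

Assessed value = $46,600 × 0.58 = $27,028
Millbrook County: $27,028 × 0.00711 = $192.16908
City of Willowmere: ($27,028 − $5,200) × 0.00595 = $21,828 × 0.00595 = $129.8766
Calderon ISD: ($27,028 − $5,200) × 0.0124 = $21,828 × 0.0124 = $270.6672
Oakmont Township: ($27,028 − $5,200) × 0.00525 = $21,828 × 0.00525 = $114.597
Regional Park District: $27,028 × 0.00598 = $161.62744
Levies subtotal = $868.93732
Total = $868.93732 + $438 = $1,306.93732

$1,306.94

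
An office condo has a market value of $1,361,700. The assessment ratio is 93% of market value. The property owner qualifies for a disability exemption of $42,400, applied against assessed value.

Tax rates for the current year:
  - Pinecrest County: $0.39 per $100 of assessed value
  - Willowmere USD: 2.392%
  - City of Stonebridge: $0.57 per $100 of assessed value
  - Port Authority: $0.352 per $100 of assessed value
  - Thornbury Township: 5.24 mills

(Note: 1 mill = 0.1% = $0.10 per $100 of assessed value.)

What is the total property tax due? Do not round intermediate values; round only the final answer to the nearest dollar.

$51,750

Assessed value = $1,361,700 × 0.93 = $1,266,381
Taxable value = $1,266,381 − $42,400 = $1,223,981
Pinecrest County: $1,223,981 × 0.0039 = $4,773.5259
Willowmere USD: $1,223,981 × 0.02392 = $29,277.62552
City of Stonebridge: $1,223,981 × 0.0057 = $6,976.6917
Port Authority: $1,223,981 × 0.00352 = $4,308.41312
Thornbury Township: $1,223,981 × 0.00524 = $6,413.66044
Total = $51,749.91668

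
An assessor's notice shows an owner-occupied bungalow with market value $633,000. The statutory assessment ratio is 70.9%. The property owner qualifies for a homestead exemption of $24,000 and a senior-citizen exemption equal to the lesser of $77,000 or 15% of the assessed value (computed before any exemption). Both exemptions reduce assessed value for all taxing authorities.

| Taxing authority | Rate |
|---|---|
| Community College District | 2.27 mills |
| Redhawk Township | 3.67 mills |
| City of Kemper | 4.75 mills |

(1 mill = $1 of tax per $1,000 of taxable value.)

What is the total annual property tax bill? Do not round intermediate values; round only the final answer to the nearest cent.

$3,821.43

Assessed value = $633,000 × 0.709 = $448,797
Senior-citizen exemption = min($77,000, 15% × $448,797) = min($77,000, $67,319.55) = $67,319.55 (percentage binds)
Taxable value = $448,797 − $24,000 − $67,319.55 = $357,477.45
Community College District: $357,477.45 × 0.00227 = $811.4738115
Redhawk Township: $357,477.45 × 0.00367 = $1,311.9422415
City of Kemper: $357,477.45 × 0.00475 = $1,698.0178875
Total = $3,821.4339405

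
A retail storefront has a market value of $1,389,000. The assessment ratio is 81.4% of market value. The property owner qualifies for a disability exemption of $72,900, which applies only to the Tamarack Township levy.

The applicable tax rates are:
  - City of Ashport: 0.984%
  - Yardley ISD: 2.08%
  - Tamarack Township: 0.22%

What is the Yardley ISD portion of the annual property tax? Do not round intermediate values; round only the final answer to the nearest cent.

Assessed value = $1,389,000 × 0.814 = $1,130,646
Yardley ISD taxable value = $1,130,646 (exemption does not apply)
Yardley ISD levy = $1,130,646 × 0.0208 = $23,517.4368

$23,517.44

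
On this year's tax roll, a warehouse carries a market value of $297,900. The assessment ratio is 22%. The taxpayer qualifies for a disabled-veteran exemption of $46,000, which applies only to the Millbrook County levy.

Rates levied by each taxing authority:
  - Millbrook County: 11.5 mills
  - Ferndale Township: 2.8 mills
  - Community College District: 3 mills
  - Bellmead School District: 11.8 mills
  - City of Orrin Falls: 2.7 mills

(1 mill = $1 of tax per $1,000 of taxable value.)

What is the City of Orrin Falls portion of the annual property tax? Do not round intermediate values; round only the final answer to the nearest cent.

$176.95

Assessed value = $297,900 × 0.22 = $65,538
City of Orrin Falls taxable value = $65,538 (exemption does not apply)
City of Orrin Falls levy = $65,538 × 0.0027 = $176.9526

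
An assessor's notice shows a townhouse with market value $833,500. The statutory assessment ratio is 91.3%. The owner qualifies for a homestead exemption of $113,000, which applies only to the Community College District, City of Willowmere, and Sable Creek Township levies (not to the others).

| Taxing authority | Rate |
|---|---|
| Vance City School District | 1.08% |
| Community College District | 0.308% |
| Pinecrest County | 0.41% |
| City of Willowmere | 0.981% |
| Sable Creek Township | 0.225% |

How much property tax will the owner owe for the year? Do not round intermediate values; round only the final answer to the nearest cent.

$21,149.18

Assessed value = $833,500 × 0.913 = $760,985.5
Vance City School District: $760,985.5 × 0.0108 = $8,218.6434
Community College District: ($760,985.5 − $113,000) × 0.00308 = $647,985.5 × 0.00308 = $1,995.79534
Pinecrest County: $760,985.5 × 0.0041 = $3,120.04055
City of Willowmere: ($760,985.5 − $113,000) × 0.00981 = $647,985.5 × 0.00981 = $6,356.737755
Sable Creek Township: ($760,985.5 − $113,000) × 0.00225 = $647,985.5 × 0.00225 = $1,457.967375
Total = $21,149.18442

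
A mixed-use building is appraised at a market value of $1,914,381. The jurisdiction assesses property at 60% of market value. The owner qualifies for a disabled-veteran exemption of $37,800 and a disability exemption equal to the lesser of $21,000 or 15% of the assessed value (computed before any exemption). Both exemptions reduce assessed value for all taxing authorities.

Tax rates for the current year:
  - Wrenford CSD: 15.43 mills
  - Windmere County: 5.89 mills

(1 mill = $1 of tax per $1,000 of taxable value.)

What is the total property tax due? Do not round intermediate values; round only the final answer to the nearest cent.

Assessed value = $1,914,381 × 0.6 = $1,148,628.6
Disability exemption = min($21,000, 15% × $1,148,628.6) = min($21,000, $172,294.29) = $21,000 (dollar cap binds)
Taxable value = $1,148,628.6 − $37,800 − $21,000 = $1,089,828.6
Wrenford CSD: $1,089,828.6 × 0.01543 = $16,816.055298
Windmere County: $1,089,828.6 × 0.00589 = $6,419.090454
Total = $23,235.145752

$23,235.15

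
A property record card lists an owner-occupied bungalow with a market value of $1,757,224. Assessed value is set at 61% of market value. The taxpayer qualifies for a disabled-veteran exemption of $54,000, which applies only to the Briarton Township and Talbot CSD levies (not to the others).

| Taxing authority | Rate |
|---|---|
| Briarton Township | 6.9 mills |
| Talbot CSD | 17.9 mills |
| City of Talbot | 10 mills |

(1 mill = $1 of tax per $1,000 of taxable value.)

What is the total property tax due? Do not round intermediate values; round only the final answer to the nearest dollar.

Assessed value = $1,757,224 × 0.61 = $1,071,906.64
Briarton Township: ($1,071,906.64 − $54,000) × 0.0069 = $1,017,906.64 × 0.0069 = $7,023.555816
Talbot CSD: ($1,071,906.64 − $54,000) × 0.0179 = $1,017,906.64 × 0.0179 = $18,220.528856
City of Talbot: $1,071,906.64 × 0.01 = $10,719.0664
Total = $35,963.151072

$35,963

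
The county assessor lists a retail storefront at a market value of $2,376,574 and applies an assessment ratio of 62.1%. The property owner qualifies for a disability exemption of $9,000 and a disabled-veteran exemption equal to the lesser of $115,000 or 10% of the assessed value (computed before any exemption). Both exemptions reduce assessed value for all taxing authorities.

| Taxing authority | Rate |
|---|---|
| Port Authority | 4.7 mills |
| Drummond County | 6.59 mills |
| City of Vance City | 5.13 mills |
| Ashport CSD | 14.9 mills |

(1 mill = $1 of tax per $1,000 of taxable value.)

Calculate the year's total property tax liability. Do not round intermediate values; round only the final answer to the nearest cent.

$42,340.02

Assessed value = $2,376,574 × 0.621 = $1,475,852.454
Disabled-veteran exemption = min($115,000, 10% × $1,475,852.454) = min($115,000, $147,585.2454) = $115,000 (dollar cap binds)
Taxable value = $1,475,852.454 − $9,000 − $115,000 = $1,351,852.454
Port Authority: $1,351,852.454 × 0.0047 = $6,353.7065338
Drummond County: $1,351,852.454 × 0.00659 = $8,908.70767186
City of Vance City: $1,351,852.454 × 0.00513 = $6,935.00308902
Ashport CSD: $1,351,852.454 × 0.0149 = $20,142.6015646
Total = $42,340.01885928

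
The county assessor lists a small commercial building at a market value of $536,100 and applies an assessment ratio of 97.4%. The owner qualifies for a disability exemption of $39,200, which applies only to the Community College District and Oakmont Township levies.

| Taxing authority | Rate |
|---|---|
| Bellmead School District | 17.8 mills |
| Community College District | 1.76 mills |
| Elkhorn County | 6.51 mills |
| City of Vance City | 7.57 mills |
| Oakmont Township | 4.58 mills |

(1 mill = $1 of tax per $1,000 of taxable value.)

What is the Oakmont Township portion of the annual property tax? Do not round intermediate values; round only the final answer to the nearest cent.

Assessed value = $536,100 × 0.974 = $522,161.4
Oakmont Township taxable value = $522,161.4 − $39,200 = $482,961.4
Oakmont Township levy = $482,961.4 × 0.00458 = $2,211.963212

$2,211.96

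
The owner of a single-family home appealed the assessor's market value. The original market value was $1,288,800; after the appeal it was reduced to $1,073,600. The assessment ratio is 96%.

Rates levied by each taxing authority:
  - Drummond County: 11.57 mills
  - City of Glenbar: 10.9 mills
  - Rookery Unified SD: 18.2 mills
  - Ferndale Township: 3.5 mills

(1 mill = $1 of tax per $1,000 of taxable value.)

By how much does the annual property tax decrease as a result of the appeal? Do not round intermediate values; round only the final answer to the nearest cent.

$9,125.17

Old assessed value = $1,288,800 × 0.96 = $1,237,248
New assessed value = $1,073,600 × 0.96 = $1,030,656
Combined rate = 0.01157 + 0.0109 + 0.0182 + 0.0035 = 0.04417
Old tax = $1,237,248 × 0.04417 = $54,649.24416
New tax = $1,030,656 × 0.04417 = $45,524.07552
Reduction = $54,649.24416 − $45,524.07552 = $9,125.16864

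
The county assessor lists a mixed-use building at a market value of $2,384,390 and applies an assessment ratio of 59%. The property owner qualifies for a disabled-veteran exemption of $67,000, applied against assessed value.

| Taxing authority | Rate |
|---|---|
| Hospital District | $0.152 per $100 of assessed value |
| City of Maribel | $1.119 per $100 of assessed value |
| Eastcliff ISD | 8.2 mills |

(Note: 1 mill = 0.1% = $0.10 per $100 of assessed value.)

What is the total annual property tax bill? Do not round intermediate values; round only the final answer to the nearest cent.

$28,015.01

Assessed value = $2,384,390 × 0.59 = $1,406,790.1
Taxable value = $1,406,790.1 − $67,000 = $1,339,790.1
Hospital District: $1,339,790.1 × 0.00152 = $2,036.480952
City of Maribel: $1,339,790.1 × 0.01119 = $14,992.251219
Eastcliff ISD: $1,339,790.1 × 0.0082 = $10,986.27882
Total = $28,015.010991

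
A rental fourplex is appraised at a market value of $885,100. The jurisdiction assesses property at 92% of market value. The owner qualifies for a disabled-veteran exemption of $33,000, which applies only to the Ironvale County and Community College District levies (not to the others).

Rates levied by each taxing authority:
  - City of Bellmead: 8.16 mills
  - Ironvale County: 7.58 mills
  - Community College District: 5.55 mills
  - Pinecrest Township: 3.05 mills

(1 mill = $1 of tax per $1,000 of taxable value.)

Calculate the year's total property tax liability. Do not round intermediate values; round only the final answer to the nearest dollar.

Assessed value = $885,100 × 0.92 = $814,292
City of Bellmead: $814,292 × 0.00816 = $6,644.62272
Ironvale County: ($814,292 − $33,000) × 0.00758 = $781,292 × 0.00758 = $5,922.19336
Community College District: ($814,292 − $33,000) × 0.00555 = $781,292 × 0.00555 = $4,336.1706
Pinecrest Township: $814,292 × 0.00305 = $2,483.5906
Total = $19,386.57728

$19,387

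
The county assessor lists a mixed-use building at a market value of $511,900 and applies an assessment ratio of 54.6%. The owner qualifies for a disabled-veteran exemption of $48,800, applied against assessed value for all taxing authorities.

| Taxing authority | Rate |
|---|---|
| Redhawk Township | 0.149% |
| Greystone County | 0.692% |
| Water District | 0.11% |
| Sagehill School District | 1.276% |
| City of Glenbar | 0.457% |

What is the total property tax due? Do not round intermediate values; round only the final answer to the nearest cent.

Assessed value = $511,900 × 0.546 = $279,497.4
Taxable value = $279,497.4 − $48,800 = $230,697.4
Redhawk Township: $230,697.4 × 0.00149 = $343.739126
Greystone County: $230,697.4 × 0.00692 = $1,596.426008
Water District: $230,697.4 × 0.0011 = $253.76714
Sagehill School District: $230,697.4 × 0.01276 = $2,943.698824
City of Glenbar: $230,697.4 × 0.00457 = $1,054.287118
Total = $343.739126 + $1,596.426008 + $253.76714 + $2,943.698824 + $1,054.287118 = $6,191.918216

$6,191.92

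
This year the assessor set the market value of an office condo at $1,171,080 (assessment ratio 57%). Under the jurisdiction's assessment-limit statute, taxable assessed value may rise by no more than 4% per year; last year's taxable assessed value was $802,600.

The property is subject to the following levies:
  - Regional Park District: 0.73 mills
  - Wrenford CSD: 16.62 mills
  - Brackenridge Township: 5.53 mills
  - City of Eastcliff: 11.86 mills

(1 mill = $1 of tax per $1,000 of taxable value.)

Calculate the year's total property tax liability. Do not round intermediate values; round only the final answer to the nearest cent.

Uncapped assessed value = $1,171,080 × 0.57 = $667,515.6
Cap limit = $802,600 × 1.04 = $834,704
Taxable assessed value = min($667,515.6, $834,704) = $667,515.6 (cap does not bind)
Regional Park District: $667,515.6 × 0.00073 = $487.286388
Wrenford CSD: $667,515.6 × 0.01662 = $11,094.109272
Brackenridge Township: $667,515.6 × 0.00553 = $3,691.361268
City of Eastcliff: $667,515.6 × 0.01186 = $7,916.735016
Total = $23,189.491944

$23,189.49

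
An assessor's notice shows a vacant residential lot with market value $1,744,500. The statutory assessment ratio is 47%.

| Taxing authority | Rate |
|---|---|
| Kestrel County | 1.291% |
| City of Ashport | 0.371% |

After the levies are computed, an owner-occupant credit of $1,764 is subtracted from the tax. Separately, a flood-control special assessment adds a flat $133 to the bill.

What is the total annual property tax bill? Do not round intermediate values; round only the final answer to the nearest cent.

$11,995.99

Assessed value = $1,744,500 × 0.47 = $819,915
Kestrel County: $819,915 × 0.01291 = $10,585.10265
City of Ashport: $819,915 × 0.00371 = $3,041.88465
Levies subtotal = $13,626.9873
After credit = $13,626.9873 − $1,764 = $11,862.9873
Total = $11,862.9873 + $133 = $11,995.9873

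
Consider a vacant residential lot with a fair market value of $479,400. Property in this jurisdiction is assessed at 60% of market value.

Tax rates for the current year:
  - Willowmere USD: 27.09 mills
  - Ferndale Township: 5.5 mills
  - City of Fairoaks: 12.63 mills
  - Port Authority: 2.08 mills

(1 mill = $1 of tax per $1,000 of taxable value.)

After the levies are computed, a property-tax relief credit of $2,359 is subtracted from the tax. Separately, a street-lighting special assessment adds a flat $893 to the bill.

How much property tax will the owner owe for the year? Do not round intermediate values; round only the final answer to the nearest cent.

Assessed value = $479,400 × 0.6 = $287,640
Willowmere USD: $287,640 × 0.02709 = $7,792.1676
Ferndale Township: $287,640 × 0.0055 = $1,582.02
City of Fairoaks: $287,640 × 0.01263 = $3,632.8932
Port Authority: $287,640 × 0.00208 = $598.2912
Levies subtotal = $13,605.372
After credit = $13,605.372 − $2,359 = $11,246.372
Total = $11,246.372 + $893 = $12,139.372

$12,139.37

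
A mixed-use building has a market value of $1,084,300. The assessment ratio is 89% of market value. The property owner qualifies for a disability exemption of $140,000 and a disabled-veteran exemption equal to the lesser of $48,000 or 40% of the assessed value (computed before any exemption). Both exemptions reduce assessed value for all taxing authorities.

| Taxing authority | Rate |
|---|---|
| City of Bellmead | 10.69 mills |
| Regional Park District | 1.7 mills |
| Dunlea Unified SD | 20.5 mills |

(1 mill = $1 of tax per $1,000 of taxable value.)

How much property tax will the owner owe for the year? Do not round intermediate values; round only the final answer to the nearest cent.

$25,556.42

Assessed value = $1,084,300 × 0.89 = $965,027
Disabled-veteran exemption = min($48,000, 40% × $965,027) = min($48,000, $386,010.8) = $48,000 (dollar cap binds)
Taxable value = $965,027 − $140,000 − $48,000 = $777,027
City of Bellmead: $777,027 × 0.01069 = $8,306.41863
Regional Park District: $777,027 × 0.0017 = $1,320.9459
Dunlea Unified SD: $777,027 × 0.0205 = $15,929.0535
Total = $25,556.41803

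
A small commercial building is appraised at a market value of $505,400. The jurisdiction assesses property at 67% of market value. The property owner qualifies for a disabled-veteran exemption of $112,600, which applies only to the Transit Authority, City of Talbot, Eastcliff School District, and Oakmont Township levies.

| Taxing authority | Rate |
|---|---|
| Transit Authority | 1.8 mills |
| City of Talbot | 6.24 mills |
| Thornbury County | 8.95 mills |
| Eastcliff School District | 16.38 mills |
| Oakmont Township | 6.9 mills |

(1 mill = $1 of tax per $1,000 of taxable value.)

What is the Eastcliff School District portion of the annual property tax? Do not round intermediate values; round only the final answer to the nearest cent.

Assessed value = $505,400 × 0.67 = $338,618
Eastcliff School District taxable value = $338,618 − $112,600 = $226,018
Eastcliff School District levy = $226,018 × 0.01638 = $3,702.17484

$3,702.17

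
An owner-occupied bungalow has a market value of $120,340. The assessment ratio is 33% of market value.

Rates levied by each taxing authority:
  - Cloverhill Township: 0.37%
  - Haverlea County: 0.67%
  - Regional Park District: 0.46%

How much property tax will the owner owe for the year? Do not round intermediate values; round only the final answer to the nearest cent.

Assessed value = $120,340 × 0.33 = $39,712.2
Cloverhill Township: $39,712.2 × 0.0037 = $146.93514
Haverlea County: $39,712.2 × 0.0067 = $266.07174
Regional Park District: $39,712.2 × 0.0046 = $182.67612
Total = $146.93514 + $266.07174 + $182.67612 = $595.683

$595.68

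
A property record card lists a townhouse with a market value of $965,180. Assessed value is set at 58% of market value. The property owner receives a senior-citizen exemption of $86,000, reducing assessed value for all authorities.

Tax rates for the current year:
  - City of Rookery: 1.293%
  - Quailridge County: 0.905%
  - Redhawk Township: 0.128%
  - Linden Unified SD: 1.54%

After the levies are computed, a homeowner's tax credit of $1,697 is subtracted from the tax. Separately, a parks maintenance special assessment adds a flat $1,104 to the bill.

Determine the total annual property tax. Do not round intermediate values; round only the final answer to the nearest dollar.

$17,724

Assessed value = $965,180 × 0.58 = $559,804.4
Taxable value = $559,804.4 − $86,000 = $473,804.4
City of Rookery: $473,804.4 × 0.01293 = $6,126.290892
Quailridge County: $473,804.4 × 0.00905 = $4,287.92982
Redhawk Township: $473,804.4 × 0.00128 = $606.469632
Linden Unified SD: $473,804.4 × 0.0154 = $7,296.58776
Levies subtotal = $18,317.278104
After credit = $18,317.278104 − $1,697 = $16,620.278104
Total = $16,620.278104 + $1,104 = $17,724.278104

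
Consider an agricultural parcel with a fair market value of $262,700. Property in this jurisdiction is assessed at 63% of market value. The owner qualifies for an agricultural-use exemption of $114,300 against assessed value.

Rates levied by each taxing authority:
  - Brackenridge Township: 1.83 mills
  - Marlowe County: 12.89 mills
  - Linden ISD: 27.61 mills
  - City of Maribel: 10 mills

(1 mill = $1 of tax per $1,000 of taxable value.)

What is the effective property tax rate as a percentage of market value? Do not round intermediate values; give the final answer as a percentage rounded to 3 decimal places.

Assessed value = $262,700 × 0.63 = $165,501
Taxable value = $165,501 − $114,300 = $51,201
Brackenridge Township: $51,201 × 0.00183 = $93.69783
Marlowe County: $51,201 × 0.01289 = $659.98089
Linden ISD: $51,201 × 0.02761 = $1,413.65961
City of Maribel: $51,201 × 0.01 = $512.01
Total tax = $2,679.34833
Effective rate = $2,679.34833 ÷ $262,700 = 1.020% of market value

1.020%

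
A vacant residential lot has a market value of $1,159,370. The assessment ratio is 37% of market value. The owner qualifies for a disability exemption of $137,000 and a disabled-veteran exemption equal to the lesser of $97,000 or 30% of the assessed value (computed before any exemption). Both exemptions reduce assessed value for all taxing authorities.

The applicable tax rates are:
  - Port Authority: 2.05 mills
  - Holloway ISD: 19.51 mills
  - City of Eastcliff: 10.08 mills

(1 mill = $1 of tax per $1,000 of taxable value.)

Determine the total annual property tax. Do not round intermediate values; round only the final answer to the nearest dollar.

Assessed value = $1,159,370 × 0.37 = $428,966.9
Disabled-veteran exemption = min($97,000, 30% × $428,966.9) = min($97,000, $128,690.07) = $97,000 (dollar cap binds)
Taxable value = $428,966.9 − $137,000 − $97,000 = $194,966.9
Port Authority: $194,966.9 × 0.00205 = $399.682145
Holloway ISD: $194,966.9 × 0.01951 = $3,803.804219
City of Eastcliff: $194,966.9 × 0.01008 = $1,965.266352
Total = $6,168.752716

$6,169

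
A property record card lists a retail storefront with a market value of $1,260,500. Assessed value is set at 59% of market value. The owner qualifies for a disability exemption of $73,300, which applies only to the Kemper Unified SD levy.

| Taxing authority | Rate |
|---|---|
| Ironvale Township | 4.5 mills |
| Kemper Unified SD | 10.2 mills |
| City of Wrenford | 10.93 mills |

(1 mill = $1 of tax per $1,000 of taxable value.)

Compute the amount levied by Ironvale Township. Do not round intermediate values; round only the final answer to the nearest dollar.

$3,347

Assessed value = $1,260,500 × 0.59 = $743,695
Ironvale Township taxable value = $743,695 (exemption does not apply)
Ironvale Township levy = $743,695 × 0.0045 = $3,346.6275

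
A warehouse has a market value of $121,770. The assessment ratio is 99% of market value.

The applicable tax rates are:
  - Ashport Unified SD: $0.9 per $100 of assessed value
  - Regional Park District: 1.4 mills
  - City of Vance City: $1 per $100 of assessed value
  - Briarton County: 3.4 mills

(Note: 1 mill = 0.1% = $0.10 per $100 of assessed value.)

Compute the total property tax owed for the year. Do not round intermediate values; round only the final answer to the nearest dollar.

Assessed value = $121,770 × 0.99 = $120,552.3
Ashport Unified SD: $120,552.3 × 0.009 = $1,084.9707
Regional Park District: $120,552.3 × 0.0014 = $168.77322
City of Vance City: $120,552.3 × 0.01 = $1,205.523
Briarton County: $120,552.3 × 0.0034 = $409.87782
Total = $2,869.14474

$2,869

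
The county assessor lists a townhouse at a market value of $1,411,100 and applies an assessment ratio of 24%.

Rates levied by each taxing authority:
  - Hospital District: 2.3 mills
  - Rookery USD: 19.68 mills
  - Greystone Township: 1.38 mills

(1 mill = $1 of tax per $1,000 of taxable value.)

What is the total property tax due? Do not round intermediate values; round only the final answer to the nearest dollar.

$7,911

Assessed value = $1,411,100 × 0.24 = $338,664
Hospital District: $338,664 × 0.0023 = $778.9272
Rookery USD: $338,664 × 0.01968 = $6,664.90752
Greystone Township: $338,664 × 0.00138 = $467.35632
Total = $778.9272 + $6,664.90752 + $467.35632 = $7,911.19104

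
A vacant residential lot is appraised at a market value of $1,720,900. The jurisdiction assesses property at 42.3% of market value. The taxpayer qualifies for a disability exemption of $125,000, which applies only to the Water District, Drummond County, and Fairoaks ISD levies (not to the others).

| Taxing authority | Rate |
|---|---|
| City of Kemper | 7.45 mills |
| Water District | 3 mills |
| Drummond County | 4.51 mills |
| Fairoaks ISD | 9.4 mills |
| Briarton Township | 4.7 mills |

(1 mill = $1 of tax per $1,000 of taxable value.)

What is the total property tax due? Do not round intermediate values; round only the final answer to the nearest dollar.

$19,040

Assessed value = $1,720,900 × 0.423 = $727,940.7
City of Kemper: $727,940.7 × 0.00745 = $5,423.158215
Water District: ($727,940.7 − $125,000) × 0.003 = $602,940.7 × 0.003 = $1,808.8221
Drummond County: ($727,940.7 − $125,000) × 0.00451 = $602,940.7 × 0.00451 = $2,719.262557
Fairoaks ISD: ($727,940.7 − $125,000) × 0.0094 = $602,940.7 × 0.0094 = $5,667.64258
Briarton Township: $727,940.7 × 0.0047 = $3,421.32129
Total = $19,040.206742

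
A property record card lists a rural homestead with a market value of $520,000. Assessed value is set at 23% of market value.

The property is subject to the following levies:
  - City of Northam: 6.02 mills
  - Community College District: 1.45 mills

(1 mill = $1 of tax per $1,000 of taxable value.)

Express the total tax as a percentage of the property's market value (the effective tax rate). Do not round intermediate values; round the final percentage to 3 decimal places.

0.172%

Assessed value = $520,000 × 0.23 = $119,600
City of Northam: $119,600 × 0.00602 = $719.992
Community College District: $119,600 × 0.00145 = $173.42
Total tax = $893.412
Effective rate = $893.412 ÷ $520,000 = 0.172% of market value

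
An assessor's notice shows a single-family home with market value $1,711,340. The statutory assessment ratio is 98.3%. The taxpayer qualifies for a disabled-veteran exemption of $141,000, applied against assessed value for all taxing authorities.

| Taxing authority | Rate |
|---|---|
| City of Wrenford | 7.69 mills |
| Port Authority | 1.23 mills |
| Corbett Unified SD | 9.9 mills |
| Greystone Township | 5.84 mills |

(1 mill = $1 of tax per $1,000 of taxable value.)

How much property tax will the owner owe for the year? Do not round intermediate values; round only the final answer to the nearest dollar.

$38,007

Assessed value = $1,711,340 × 0.983 = $1,682,247.22
Taxable value = $1,682,247.22 − $141,000 = $1,541,247.22
City of Wrenford: $1,541,247.22 × 0.00769 = $11,852.1911218
Port Authority: $1,541,247.22 × 0.00123 = $1,895.7340806
Corbett Unified SD: $1,541,247.22 × 0.0099 = $15,258.347478
Greystone Township: $1,541,247.22 × 0.00584 = $9,000.8837648
Total = $11,852.1911218 + $1,895.7340806 + $15,258.347478 + $9,000.8837648 = $38,007.1564452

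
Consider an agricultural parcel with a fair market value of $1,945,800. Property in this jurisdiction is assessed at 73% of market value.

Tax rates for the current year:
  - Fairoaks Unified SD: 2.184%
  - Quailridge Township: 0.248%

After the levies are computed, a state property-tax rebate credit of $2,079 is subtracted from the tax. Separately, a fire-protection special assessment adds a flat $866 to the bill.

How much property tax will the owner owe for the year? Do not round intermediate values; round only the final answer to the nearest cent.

$33,331.95

Assessed value = $1,945,800 × 0.73 = $1,420,434
Fairoaks Unified SD: $1,420,434 × 0.02184 = $31,022.27856
Quailridge Township: $1,420,434 × 0.00248 = $3,522.67632
Levies subtotal = $34,544.95488
After credit = $34,544.95488 − $2,079 = $32,465.95488
Total = $32,465.95488 + $866 = $33,331.95488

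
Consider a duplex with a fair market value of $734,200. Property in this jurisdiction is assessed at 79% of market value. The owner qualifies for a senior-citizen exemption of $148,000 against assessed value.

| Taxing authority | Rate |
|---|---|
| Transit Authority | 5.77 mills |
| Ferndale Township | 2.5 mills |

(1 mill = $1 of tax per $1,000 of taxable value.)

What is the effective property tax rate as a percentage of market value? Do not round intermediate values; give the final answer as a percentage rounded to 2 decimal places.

Assessed value = $734,200 × 0.79 = $580,018
Taxable value = $580,018 − $148,000 = $432,018
Transit Authority: $432,018 × 0.00577 = $2,492.74386
Ferndale Township: $432,018 × 0.0025 = $1,080.045
Total tax = $3,572.78886
Effective rate = $3,572.78886 ÷ $734,200 = 0.49% of market value

0.49%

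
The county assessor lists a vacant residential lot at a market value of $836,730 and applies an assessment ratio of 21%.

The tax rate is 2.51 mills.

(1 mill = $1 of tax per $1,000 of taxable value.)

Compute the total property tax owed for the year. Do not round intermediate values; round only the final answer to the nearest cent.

Assessed value = $836,730 × 0.21 = $175,713.3
Tax = $175,713.3 × 0.00251 = $441.040383

$441.04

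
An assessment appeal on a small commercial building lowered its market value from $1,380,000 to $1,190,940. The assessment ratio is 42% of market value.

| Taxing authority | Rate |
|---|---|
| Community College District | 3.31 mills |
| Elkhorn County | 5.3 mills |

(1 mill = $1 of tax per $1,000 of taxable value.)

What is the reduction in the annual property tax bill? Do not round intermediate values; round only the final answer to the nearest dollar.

Old assessed value = $1,380,000 × 0.42 = $579,600
New assessed value = $1,190,940 × 0.42 = $500,194.8
Combined rate = 0.00331 + 0.0053 = 0.00861
Old tax = $579,600 × 0.00861 = $4,990.356
New tax = $500,194.8 × 0.00861 = $4,306.677228
Reduction = $4,990.356 − $4,306.677228 = $683.678772

$684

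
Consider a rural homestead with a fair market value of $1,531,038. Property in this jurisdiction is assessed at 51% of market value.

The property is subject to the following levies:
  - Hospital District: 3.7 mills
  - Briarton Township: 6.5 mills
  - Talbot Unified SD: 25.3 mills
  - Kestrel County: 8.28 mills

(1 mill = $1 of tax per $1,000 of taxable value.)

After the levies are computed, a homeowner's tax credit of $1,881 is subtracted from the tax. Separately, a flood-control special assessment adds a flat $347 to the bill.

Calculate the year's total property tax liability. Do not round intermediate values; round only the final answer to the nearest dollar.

Assessed value = $1,531,038 × 0.51 = $780,829.38
Hospital District: $780,829.38 × 0.0037 = $2,889.068706
Briarton Township: $780,829.38 × 0.0065 = $5,075.39097
Talbot Unified SD: $780,829.38 × 0.0253 = $19,754.983314
Kestrel County: $780,829.38 × 0.00828 = $6,465.2672664
Levies subtotal = $34,184.7102564
After credit = $34,184.7102564 − $1,881 = $32,303.7102564
Total = $32,303.7102564 + $347 = $32,650.7102564

$32,651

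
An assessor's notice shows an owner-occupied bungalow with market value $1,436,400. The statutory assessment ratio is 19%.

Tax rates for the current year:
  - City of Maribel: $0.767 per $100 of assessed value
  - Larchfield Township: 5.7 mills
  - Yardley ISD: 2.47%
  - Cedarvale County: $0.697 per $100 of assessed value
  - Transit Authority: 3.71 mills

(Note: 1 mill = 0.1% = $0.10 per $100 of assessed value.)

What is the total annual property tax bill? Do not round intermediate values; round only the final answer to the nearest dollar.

$13,305

Assessed value = $1,436,400 × 0.19 = $272,916
City of Maribel: $272,916 × 0.00767 = $2,093.26572
Larchfield Township: $272,916 × 0.0057 = $1,555.6212
Yardley ISD: $272,916 × 0.0247 = $6,741.0252
Cedarvale County: $272,916 × 0.00697 = $1,902.22452
Transit Authority: $272,916 × 0.00371 = $1,012.51836
Total = $13,304.655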